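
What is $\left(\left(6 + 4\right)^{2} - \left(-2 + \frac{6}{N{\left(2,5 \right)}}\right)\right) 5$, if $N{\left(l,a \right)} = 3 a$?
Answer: $508$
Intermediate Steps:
$\left(\left(6 + 4\right)^{2} - \left(-2 + \frac{6}{N{\left(2,5 \right)}}\right)\right) 5 = \left(\left(6 + 4\right)^{2} - \left(-2 + \frac{2}{5}\right)\right) 5 = \left(10^{2} - \left(-2 + \frac{6}{15}\right)\right) 5 = \left(100 + \left(\left(-6\right) \frac{1}{15} + 2\right)\right) 5 = \left(100 + \left(- \frac{2}{5} + 2\right)\right) 5 = \left(100 + \frac{8}{5}\right) 5 = \frac{508}{5} \cdot 5 = 508$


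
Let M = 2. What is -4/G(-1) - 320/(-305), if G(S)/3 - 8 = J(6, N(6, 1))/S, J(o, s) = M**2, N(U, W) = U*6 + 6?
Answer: 131/183 ≈ 0.71585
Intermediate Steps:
N(U, W) = 6 + 6*U (N(U, W) = 6*U + 6 = 6 + 6*U)
J(o, s) = 4 (J(o, s) = 2**2 = 4)
G(S) = 24 + 12/S (G(S) = 24 + 3*(4/S) = 24 + 12/S)
-4/G(-1) - 320/(-305) = -4/(24 + 12/(-1)) - 320/(-305) = -4/(24 + 12*(-1)) - 320*(-1/305) = -4/(24 - 12) + 64/61 = -4/12 + 64/61 = -4*1/12 + 64/61 = -1/3 + 64/61 = 131/183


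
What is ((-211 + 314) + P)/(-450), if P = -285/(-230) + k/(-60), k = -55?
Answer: -29023/124200 ≈ -0.23368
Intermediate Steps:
P = 595/276 (P = -285/(-230) - 55/(-60) = -285*(-1/230) - 55*(-1/60) = 57/46 + 11/12 = 595/276 ≈ 2.1558)
((-211 + 314) + P)/(-450) = ((-211 + 314) + 595/276)/(-450) = (103 + 595/276)*(-1/450) = (29023/276)*(-1/450) = -29023/124200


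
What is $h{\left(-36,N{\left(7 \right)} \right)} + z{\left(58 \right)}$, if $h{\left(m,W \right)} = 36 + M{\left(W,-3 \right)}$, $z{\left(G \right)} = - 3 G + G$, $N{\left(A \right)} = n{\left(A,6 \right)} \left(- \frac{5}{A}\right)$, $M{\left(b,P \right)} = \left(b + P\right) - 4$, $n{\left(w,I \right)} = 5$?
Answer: $- \frac{634}{7} \approx -90.571$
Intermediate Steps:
$M{\left(b,P \right)} = -4 + P + b$ ($M{\left(b,P \right)} = \left(P + b\right) - 4 = -4 + P + b$)
$N{\left(A \right)} = - \frac{25}{A}$ ($N{\left(A \right)} = 5 \left(- \frac{5}{A}\right) = - \frac{25}{A}$)
$z{\left(G \right)} = - 2 G$
$h{\left(m,W \right)} = 29 + W$ ($h{\left(m,W \right)} = 36 - \left(7 - W\right) = 36 + \left(-7 + W\right) = 29 + W$)
$h{\left(-36,N{\left(7 \right)} \right)} + z{\left(58 \right)} = \left(29 - \frac{25}{7}\right) - 116 = \frac{178}{7} - 116 = - \frac{634}{7}$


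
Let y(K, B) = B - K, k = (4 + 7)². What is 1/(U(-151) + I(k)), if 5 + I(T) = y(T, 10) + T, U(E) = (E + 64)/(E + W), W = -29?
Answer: 60/329 ≈ 0.18237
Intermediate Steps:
k = 121 (k = 11² = 121)
U(E) = (64 + E)/(-29 + E) (U(E) = (E + 64)/(E - 29) = (64 + E)/(-29 + E))
I(T) = 5 (I(T) = -5 + ((10 - T) + T) = -5 + 10 = 5)
1/(U(-151) + I(k)) = 1/((64 - 151)/(-29 - 151) + 5) = 1/(-87/(-180) + 5) = 1/(-1/180*(-87) + 5) = 1/(29/60 + 5) = 1/(329/60) = 60/329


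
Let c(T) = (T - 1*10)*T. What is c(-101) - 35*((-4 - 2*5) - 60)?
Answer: 13801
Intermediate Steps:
c(T) = T*(-10 + T) (c(T) = (T - 10)*T = (-10 + T)*T = T*(-10 + T))
c(-101) - 35*((-4 - 2*5) - 60) = -101*(-10 - 101) - 35*((-4 - 2*5) - 60) = -101*(-111) - 35*((-4 - 10) - 60) = 11211 - 35*(-14 - 60) = 11211 - 35*(-74) = 11211 - 1*(-2590) = 11211 + 2590 = 13801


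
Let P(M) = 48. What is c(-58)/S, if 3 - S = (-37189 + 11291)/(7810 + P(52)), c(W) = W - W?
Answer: 0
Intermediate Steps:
c(W) = 0
S = 24736/3929 (S = 3 - (-37189 + 11291)/(7810 + 48) = 3 - (-25898)/7858 = 3 - 1*(-12949/3929) = 3 + 12949/3929 = 24736/3929 ≈ 6.2957)
c(-58)/S = 0/(24736/3929) = 0*(3929/24736) = 0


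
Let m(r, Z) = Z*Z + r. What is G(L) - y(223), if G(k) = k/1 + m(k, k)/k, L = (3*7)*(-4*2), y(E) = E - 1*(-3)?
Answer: -561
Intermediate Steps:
y(E) = 3 + E (y(E) = E + 3 = 3 + E)
m(r, Z) = r + Z² (m(r, Z) = Z² + r = r + Z²)
L = -168 (L = 21*(-8) = -168)
G(k) = k + (k + k²)/k (G(k) = k/1 + (k + k²)/k = k*1 + (k + k²)/k = k + (k + k²)/k)
G(L) - y(223) = (1 + 2*(-168)) - (3 + 223) = (1 - 336) - 1*226 = -335 - 226 = -561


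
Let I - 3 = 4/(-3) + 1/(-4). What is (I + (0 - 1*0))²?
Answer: 289/144 ≈ 2.0069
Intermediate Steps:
I = 17/12 (I = 3 + (4/(-3) + 1/(-4)) = 3 + (4*(-⅓) + 1*(-¼)) = 3 + (-4/3 - ¼) = 3 - 19/12 = 17/12 ≈ 1.4167)
(I + (0 - 1*0))² = (17/12 + (0 - 1*0))² = (17/12 + (0 + 0))² = (17/12 + 0)² = (17/12)² = 289/144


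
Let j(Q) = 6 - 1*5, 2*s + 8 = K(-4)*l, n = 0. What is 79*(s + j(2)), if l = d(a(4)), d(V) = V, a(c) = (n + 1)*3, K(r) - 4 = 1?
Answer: 711/2 ≈ 355.50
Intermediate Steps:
K(r) = 5 (K(r) = 4 + 1 = 5)
a(c) = 3 (a(c) = (0 + 1)*3 = 1*3 = 3)
l = 3
s = 7/2 (s = -4 + (5*3)/2 = -4 + (1/2)*15 = -4 + 15/2 = 7/2 ≈ 3.5000)
j(Q) = 1 (j(Q) = 6 - 5 = 1)
79*(s + j(2)) = 79*(7/2 + 1) = 79*(9/2) = 711/2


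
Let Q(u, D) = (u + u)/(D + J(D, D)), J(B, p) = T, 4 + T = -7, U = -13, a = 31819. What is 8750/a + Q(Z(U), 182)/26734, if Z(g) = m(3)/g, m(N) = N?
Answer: 86668254431/315165508593 ≈ 0.27499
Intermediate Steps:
T = -11 (T = -4 - 7 = -11)
J(B, p) = -11
Z(g) = 3/g
Q(u, D) = 2*u/(-11 + D) (Q(u, D) = (u + u)/(D - 11) = (2*u)/(-11 + D) = 2*u/(-11 + D))
8750/a + Q(Z(U), 182)/26734 = 8750/31819 + (2*(3/(-13))/(-11 + 182))/26734 = 8750*(1/31819) + (2*(3*(-1/13))/171)*(1/26734) = 8750/31819 + (2*(-3/13)*(1/171))*(1/26734) = 8750/31819 - 2/741*1/26734 = 8750/31819 - 1/9904947 = 86668254431/315165508593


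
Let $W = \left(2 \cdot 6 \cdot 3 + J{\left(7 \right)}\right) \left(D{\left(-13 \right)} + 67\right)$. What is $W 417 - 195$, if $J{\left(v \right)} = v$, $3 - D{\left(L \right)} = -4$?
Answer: $1326699$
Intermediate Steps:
$D{\left(L \right)} = 7$ ($D{\left(L \right)} = 3 - -4 = 3 + 4 = 7$)
$W = 3182$ ($W = \left(2 \cdot 6 \cdot 3 + 7\right) \left(7 + 67\right) = \left(12 \cdot 3 + 7\right) 74 = \left(36 + 7\right) 74 = 43 \cdot 74 = 3182$)
$W 417 - 195 = 3182 \cdot 417 - 195 = 1326894 - 195 = 1326699$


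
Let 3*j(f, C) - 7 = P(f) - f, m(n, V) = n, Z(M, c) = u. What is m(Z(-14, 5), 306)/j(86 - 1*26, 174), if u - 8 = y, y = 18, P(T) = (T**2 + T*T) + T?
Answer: 78/7207 ≈ 0.010823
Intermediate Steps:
P(T) = T + 2*T**2 (P(T) = (T**2 + T**2) + T = 2*T**2 + T = T + 2*T**2)
u = 26 (u = 8 + 18 = 26)
Z(M, c) = 26
j(f, C) = 7/3 - f/3 + f*(1 + 2*f)/3 (j(f, C) = 7/3 + (f*(1 + 2*f) - f)/3 = 7/3 + (-f + f*(1 + 2*f))/3 = 7/3 + (-f/3 + f*(1 + 2*f)/3) = 7/3 - f/3 + f*(1 + 2*f)/3)
m(Z(-14, 5), 306)/j(86 - 1*26, 174) = 26/(7/3 + 2*(86 - 1*26)**2/3) = 26/(7/3 + 2*(86 - 26)**2/3) = 26/(7/3 + (2/3)*60**2) = 26/(7/3 + (2/3)*3600) = 26/(7/3 + 2400) = 26/(7207/3) = 26*(3/7207) = 78/7207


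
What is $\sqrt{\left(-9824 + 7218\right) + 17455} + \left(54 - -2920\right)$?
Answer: $2974 + \sqrt{14849} \approx 3095.9$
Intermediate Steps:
$\sqrt{\left(-9824 + 7218\right) + 17455} + \left(54 - -2920\right) = \sqrt{-2606 + 17455} + \left(54 + 2920\right) = \sqrt{14849} + 2974 = 2974 + \sqrt{14849}$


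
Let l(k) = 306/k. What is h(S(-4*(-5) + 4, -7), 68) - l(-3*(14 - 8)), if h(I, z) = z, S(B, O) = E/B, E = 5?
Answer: 85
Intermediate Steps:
S(B, O) = 5/B
h(S(-4*(-5) + 4, -7), 68) - l(-3*(14 - 8)) = 68 - 306/((-3*(14 - 8))) = 68 - 306/((-3*6)) = 68 - 306/(-18) = 68 - 306*(-1)/18 = 68 - 1*(-17) = 68 + 17 = 85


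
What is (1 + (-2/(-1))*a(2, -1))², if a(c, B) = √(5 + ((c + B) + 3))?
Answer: 49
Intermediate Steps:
a(c, B) = √(8 + B + c) (a(c, B) = √(5 + ((B + c) + 3)) = √(5 + (3 + B + c)) = √(8 + B + c))
(1 + (-2/(-1))*a(2, -1))² = (1 + (-2/(-1))*√(8 - 1 + 2))² = (1 + (-2*(-1))*√9)² = (1 + 2*3)² = (1 + 6)² = 7² = 49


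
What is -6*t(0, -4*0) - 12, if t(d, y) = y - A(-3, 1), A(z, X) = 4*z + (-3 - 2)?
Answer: -114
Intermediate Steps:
A(z, X) = -5 + 4*z (A(z, X) = 4*z - 5 = -5 + 4*z)
t(d, y) = 17 + y (t(d, y) = y - (-5 + 4*(-3)) = y - (-5 - 12) = y - 1*(-17) = y + 17 = 17 + y)
-6*t(0, -4*0) - 12 = -6*(17 - 4*0) - 12 = -6*(17 + 0) - 12 = -6*17 - 12 = -102 - 12 = -114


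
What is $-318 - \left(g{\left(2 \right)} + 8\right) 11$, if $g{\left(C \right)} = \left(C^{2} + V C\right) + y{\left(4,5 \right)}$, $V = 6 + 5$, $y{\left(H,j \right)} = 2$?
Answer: $-714$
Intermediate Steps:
$V = 11$
$g{\left(C \right)} = 2 + C^{2} + 11 C$ ($g{\left(C \right)} = \left(C^{2} + 11 C\right) + 2 = 2 + C^{2} + 11 C$)
$-318 - \left(g{\left(2 \right)} + 8\right) 11 = -318 - \left(\left(2 + 2^{2} + 11 \cdot 2\right) + 8\right) 11 = -318 - \left(\left(2 + 4 + 22\right) + 8\right) 11 = -318 - \left(28 + 8\right) 11 = -318 - 36 \cdot 11 = -318 - 396 = -714$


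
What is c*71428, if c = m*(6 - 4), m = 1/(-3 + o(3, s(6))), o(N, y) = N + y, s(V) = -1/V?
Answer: -857136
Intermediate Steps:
m = -6 (m = 1/(-3 + (3 - 1/6)) = 1/(-3 + (3 - 1*⅙)) = 1/(-3 + (3 - ⅙)) = 1/(-3 + 17/6) = 1/(-⅙) = -6)
c = -12 (c = -6*(6 - 4) = -6*2 = -12)
c*71428 = -12*71428 = -857136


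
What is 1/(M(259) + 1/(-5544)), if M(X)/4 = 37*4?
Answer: 5544/3282047 ≈ 0.0016892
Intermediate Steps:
M(X) = 592 (M(X) = 4*(37*4) = 4*148 = 592)
1/(M(259) + 1/(-5544)) = 1/(592 + 1/(-5544)) = 1/(592 - 1/5544) = 1/(3282047/5544) = 5544/3282047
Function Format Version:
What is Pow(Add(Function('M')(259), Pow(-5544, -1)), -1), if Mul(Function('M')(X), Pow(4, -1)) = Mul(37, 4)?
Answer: Rational(5544, 3282047) ≈ 0.0016892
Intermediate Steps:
Function('M')(X) = 592 (Function('M')(X) = Mul(4, Mul(37, 4)) = Mul(4, 148) = 592)
Pow(Add(Function('M')(259), Pow(-5544, -1)), -1) = Pow(Add(592, Pow(-5544, -1)), -1) = Pow(Add(592, Rational(-1, 5544)), -1) = Pow(Rational(3282047, 5544), -1) = Rational(5544, 3282047)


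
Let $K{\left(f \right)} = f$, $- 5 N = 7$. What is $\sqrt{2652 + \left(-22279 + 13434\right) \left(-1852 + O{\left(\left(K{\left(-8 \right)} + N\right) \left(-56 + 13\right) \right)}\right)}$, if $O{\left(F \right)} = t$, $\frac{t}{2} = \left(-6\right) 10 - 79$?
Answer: $\sqrt{18842502} \approx 4340.8$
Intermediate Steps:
$N = - \frac{7}{5}$ ($N = \left(- \frac{1}{5}\right) 7 = - \frac{7}{5} \approx -1.4$)
$t = -278$ ($t = 2 \left(\left(-6\right) 10 - 79\right) = 2 \left(-60 - 79\right) = 2 \left(-139\right) = -278$)
$O{\left(F \right)} = -278$
$\sqrt{2652 + \left(-22279 + 13434\right) \left(-1852 + O{\left(\left(K{\left(-8 \right)} + N\right) \left(-56 + 13\right) \right)}\right)} = \sqrt{2652 + \left(-22279 + 13434\right) \left(-1852 - 278\right)} = \sqrt{2652 - -18839850} = \sqrt{2652 + 18839850} = \sqrt{18842502}$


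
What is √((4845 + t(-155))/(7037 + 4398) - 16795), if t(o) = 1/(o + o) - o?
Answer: I*√8441593170257294/708970 ≈ 129.59*I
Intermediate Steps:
t(o) = 1/(2*o) - o
√((4845 + t(-155))/(7037 + 4398) - 16795) = √((4845 + ((½)/(-155) - 1*(-155)))/(7037 + 4398) - 16795) = √((4845 + ((½)*(-1/155) + 155))/11435 - 16795) = √((4845 + (-1/310 + 155))*(1/11435) - 16795) = √((4845 + 48049/310)*(1/11435) - 16795) = √((1549999/310)*(1/11435) - 16795) = √(1549999/3544850 - 16795) = √(-59534205751/3544850) = I*√8441593170257294/708970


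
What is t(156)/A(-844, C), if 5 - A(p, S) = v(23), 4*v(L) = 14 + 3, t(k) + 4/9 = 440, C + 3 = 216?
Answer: 15824/27 ≈ 586.07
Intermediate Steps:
C = 213 (C = -3 + 216 = 213)
t(k) = 3956/9 (t(k) = -4/9 + 440 = 3956/9)
v(L) = 17/4 (v(L) = (14 + 3)/4 = (1/4)*17 = 17/4)
A(p, S) = 3/4 (A(p, S) = 5 - 1*17/4 = 5 - 17/4 = 3/4)
t(156)/A(-844, C) = 3956/(9*(3/4)) = (3956/9)*(4/3) = 15824/27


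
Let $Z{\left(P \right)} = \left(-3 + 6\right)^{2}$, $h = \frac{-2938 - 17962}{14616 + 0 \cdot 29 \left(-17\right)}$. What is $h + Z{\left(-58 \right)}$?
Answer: $\frac{27661}{3654} \approx 7.5701$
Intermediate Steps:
$h = - \frac{5225}{3654}$ ($h = - \frac{20900}{14616 + 0 \left(-17\right)} = - \frac{20900}{14616 + 0} = - \frac{20900}{14616} = \left(-20900\right) \frac{1}{14616} = - \frac{5225}{3654} \approx -1.4299$)
$Z{\left(P \right)} = 9$ ($Z{\left(P \right)} = 3^{2} = 9$)
$h + Z{\left(-58 \right)} = - \frac{5225}{3654} + 9 = \frac{27661}{3654}$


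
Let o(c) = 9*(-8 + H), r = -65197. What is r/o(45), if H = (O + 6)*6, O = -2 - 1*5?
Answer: 65197/126 ≈ 517.44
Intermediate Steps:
O = -7 (O = -2 - 5 = -7)
H = -6 (H = (-7 + 6)*6 = -1*6 = -6)
o(c) = -126 (o(c) = 9*(-8 - 6) = 9*(-14) = -126)
r/o(45) = -65197/(-126) = -65197*(-1/126) = 65197/126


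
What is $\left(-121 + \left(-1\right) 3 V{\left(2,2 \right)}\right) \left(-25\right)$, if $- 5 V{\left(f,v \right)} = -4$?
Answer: $3085$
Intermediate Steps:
$V{\left(f,v \right)} = \frac{4}{5}$ ($V{\left(f,v \right)} = \left(- \frac{1}{5}\right) \left(-4\right) = \frac{4}{5}$)
$\left(-121 + \left(-1\right) 3 V{\left(2,2 \right)}\right) \left(-25\right) = \left(-121 + \left(-1\right) 3 \cdot \frac{4}{5}\right) \left(-25\right) = \left(-121 - \frac{12}{5}\right) \left(-25\right) = \left(- \frac{617}{5}\right) \left(-25\right) = 3085$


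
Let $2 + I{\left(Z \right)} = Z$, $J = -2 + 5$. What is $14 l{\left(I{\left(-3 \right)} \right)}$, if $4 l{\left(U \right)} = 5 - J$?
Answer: $7$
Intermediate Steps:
$J = 3$
$I{\left(Z \right)} = -2 + Z$
$l{\left(U \right)} = \frac{1}{2}$ ($l{\left(U \right)} = \frac{5 - 3}{4} = \frac{1}{4} \cdot 2 = \frac{1}{2}$)
$14 l{\left(I{\left(-3 \right)} \right)} = 14 \cdot \frac{1}{2} = 7$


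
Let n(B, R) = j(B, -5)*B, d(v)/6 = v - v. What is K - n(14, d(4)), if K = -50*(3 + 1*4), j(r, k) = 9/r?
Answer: -359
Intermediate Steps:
d(v) = 0 (d(v) = 6*(v - v) = 6*0 = 0)
n(B, R) = 9 (n(B, R) = (9/B)*B = 9)
K = -350 (K = -50*(3 + 4) = -50*7 = -350)
K - n(14, d(4)) = -350 - 1*9 = -350 - 9 = -359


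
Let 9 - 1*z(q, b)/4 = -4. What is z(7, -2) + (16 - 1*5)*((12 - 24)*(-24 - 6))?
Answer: 4012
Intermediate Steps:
z(q, b) = 52 (z(q, b) = 36 - 4*(-4) = 36 + 16 = 52)
z(7, -2) + (16 - 1*5)*((12 - 24)*(-24 - 6)) = 52 + (16 - 1*5)*((12 - 24)*(-24 - 6)) = 52 + (16 - 5)*(-12*(-30)) = 52 + 11*360 = 52 + 3960 = 4012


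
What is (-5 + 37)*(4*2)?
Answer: 256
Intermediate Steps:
(-5 + 37)*(4*2) = 32*8 = 256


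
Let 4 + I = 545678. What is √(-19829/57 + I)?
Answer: √1771764573/57 ≈ 738.46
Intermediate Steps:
I = 545674 (I = -4 + 545678 = 545674)
√(-19829/57 + I) = √(-19829/57 + 545674) = √(31083589/57) = √1771764573/57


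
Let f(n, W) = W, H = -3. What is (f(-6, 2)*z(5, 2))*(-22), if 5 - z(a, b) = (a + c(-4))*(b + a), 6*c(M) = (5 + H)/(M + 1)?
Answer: 11572/9 ≈ 1285.8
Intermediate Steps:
c(M) = 1/(3*(1 + M)) (c(M) = ((5 - 3)/(M + 1))/6 = (2/(1 + M))/6 = 1/(3*(1 + M)))
z(a, b) = 5 - (-1/9 + a)*(a + b) (z(a, b) = 5 - (a + 1/(3*(1 - 4)))*(b + a) = 5 - (a + (1/3)/(-3))*(a + b) = 5 - (a + (1/3)*(-1/3))*(a + b) = 5 - (a - 1/9)*(a + b) = 5 - (-1/9 + a)*(a + b))
(f(-6, 2)*z(5, 2))*(-22) = (2*(5 - 1*5**2 + (1/9)*5 + (1/9)*2 - 1*5*2))*(-22) = (2*(5 - 1*25 + 5/9 + 2/9 - 10))*(-22) = (2*(5 - 25 + 5/9 + 2/9 - 10))*(-22) = (2*(-263/9))*(-22) = -526/9*(-22) = 11572/9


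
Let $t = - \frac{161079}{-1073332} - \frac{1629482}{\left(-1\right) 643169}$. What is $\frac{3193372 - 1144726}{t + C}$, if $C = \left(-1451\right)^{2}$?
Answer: $\frac{1414249719612627768}{1453431470930045683} \approx 0.97304$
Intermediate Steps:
$t = \frac{1852576193375}{690333869108}$ ($t = \left(-161079\right) \left(- \frac{1}{1073332}\right) - \frac{1629482}{-643169} = \frac{161079}{1073332} - - \frac{1629482}{643169} = \frac{161079}{1073332} + \frac{1629482}{643169} = \frac{1852576193375}{690333869108} \approx 2.6836$)
$C = 2105401$
$\frac{3193372 - 1144726}{t + C} = \frac{3193372 - 1144726}{\frac{1852576193375}{690333869108} + 2105401} = \frac{2048646}{\frac{1453431470930045683}{690333869108}} = 2048646 \cdot \frac{690333869108}{1453431470930045683} = \frac{1414249719612627768}{1453431470930045683}$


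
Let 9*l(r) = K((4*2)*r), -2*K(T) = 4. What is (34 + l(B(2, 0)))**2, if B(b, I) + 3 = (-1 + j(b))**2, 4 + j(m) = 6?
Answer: 92416/81 ≈ 1140.9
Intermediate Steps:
j(m) = 2 (j(m) = -4 + 6 = 2)
K(T) = -2 (K(T) = -1/2*4 = -2)
B(b, I) = -2 (B(b, I) = -3 + (-1 + 2)**2 = -3 + 1**2 = -3 + 1 = -2)
l(r) = -2/9 (l(r) = (1/9)*(-2) = -2/9)
(34 + l(B(2, 0)))**2 = (34 - 2/9)**2 = (304/9)**2 = 92416/81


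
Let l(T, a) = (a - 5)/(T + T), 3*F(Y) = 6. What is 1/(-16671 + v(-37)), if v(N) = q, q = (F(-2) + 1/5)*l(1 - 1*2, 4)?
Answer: -10/166699 ≈ -5.9988e-5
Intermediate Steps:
F(Y) = 2 (F(Y) = (⅓)*6 = 2)
l(T, a) = (-5 + a)/(2*T) (l(T, a) = (-5 + a)/((2*T)) = (-5 + a)*(1/(2*T)) = (-5 + a)/(2*T))
q = 11/10 (q = (2 + 1/5)*((-5 + 4)/(2*(1 - 1*2))) = (2 + ⅕)*((½)*(-1)/(1 - 2)) = 11*((½)*(-1)/(-1))/5 = 11*((½)*(-1)*(-1))/5 = (11/5)*(½) = 11/10 ≈ 1.1000)
v(N) = 11/10
1/(-16671 + v(-37)) = 1/(-16671 + 11/10) = 1/(-166699/10) = -10/166699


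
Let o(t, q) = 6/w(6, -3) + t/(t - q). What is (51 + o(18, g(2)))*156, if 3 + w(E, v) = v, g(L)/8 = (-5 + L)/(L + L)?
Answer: 7917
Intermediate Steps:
g(L) = 4*(-5 + L)/L (g(L) = 8*((-5 + L)/(L + L)) = 8*((-5 + L)/((2*L))) = 8*((-5 + L)*(1/(2*L))) = 8*((-5 + L)/(2*L)) = 4*(-5 + L)/L)
w(E, v) = -3 + v
o(t, q) = -1 + t/(t - q) (o(t, q) = 6/(-3 - 3) + t/(t - q) = 6/(-6) + t/(t - q) = 6*(-⅙) + t/(t - q) = -1 + t/(t - q))
(51 + o(18, g(2)))*156 = (51 - (4 - 20/2)/((4 - 20/2) - 1*18))*156 = (51 - (4 - 20*½)/((4 - 20*½) - 18))*156 = (51 - (4 - 10)/((4 - 10) - 18))*156 = (51 - 1*(-6)/(-6 - 18))*156 = (51 - 1*(-6)/(-24))*156 = (51 - 1*(-6)*(-1/24))*156 = (51 - ¼)*156 = (203/4)*156 = 7917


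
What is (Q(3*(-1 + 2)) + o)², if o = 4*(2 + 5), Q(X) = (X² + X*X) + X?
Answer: 2401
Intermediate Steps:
Q(X) = X + 2*X² (Q(X) = (X² + X²) + X = 2*X² + X = X + 2*X²)
o = 28 (o = 4*7 = 28)
(Q(3*(-1 + 2)) + o)² = ((3*(-1 + 2))*(1 + 2*(3*(-1 + 2))) + 28)² = ((3*1)*(1 + 2*(3*1)) + 28)² = (3*(1 + 2*3) + 28)² = (3*(1 + 6) + 28)² = (3*7 + 28)² = (21 + 28)² = 49² = 2401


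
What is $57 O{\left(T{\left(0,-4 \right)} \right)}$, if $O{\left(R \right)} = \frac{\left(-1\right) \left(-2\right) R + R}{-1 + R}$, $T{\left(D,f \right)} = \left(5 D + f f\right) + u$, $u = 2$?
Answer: $\frac{3078}{17} \approx 181.06$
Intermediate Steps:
$T{\left(D,f \right)} = 2 + f^{2} + 5 D$ ($T{\left(D,f \right)} = \left(5 D + f f\right) + 2 = \left(5 D + f^{2}\right) + 2 = \left(f^{2} + 5 D\right) + 2 = 2 + f^{2} + 5 D$)
$O{\left(R \right)} = \frac{3 R}{-1 + R}$ ($O{\left(R \right)} = \frac{2 R + R}{-1 + R} = \frac{3 R}{-1 + R}$)
$57 O{\left(T{\left(0,-4 \right)} \right)} = 57 \frac{3 \left(2 + \left(-4\right)^{2} + 5 \cdot 0\right)}{-1 + \left(2 + \left(-4\right)^{2} + 5 \cdot 0\right)} = 57 \frac{3 \left(2 + 16 + 0\right)}{-1 + \left(2 + 16 + 0\right)} = 57 \cdot 3 \cdot 18 \frac{1}{-1 + 18} = 57 \cdot 3 \cdot 18 \cdot \frac{1}{17} = 57 \cdot \frac{54}{17} = \frac{3078}{17}$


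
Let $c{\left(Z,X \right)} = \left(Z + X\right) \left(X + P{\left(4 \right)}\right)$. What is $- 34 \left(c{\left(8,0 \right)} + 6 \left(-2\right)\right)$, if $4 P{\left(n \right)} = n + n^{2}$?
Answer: $-952$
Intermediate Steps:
$P{\left(n \right)} = \frac{n}{4} + \frac{n^{2}}{4}$ ($P{\left(n \right)} = \frac{n + n^{2}}{4} = \frac{n}{4} + \frac{n^{2}}{4}$)
$c{\left(Z,X \right)} = \left(5 + X\right) \left(X + Z\right)$ ($c{\left(Z,X \right)} = \left(Z + X\right) \left(X + \frac{1}{4} \cdot 4 \left(1 + 4\right)\right) = \left(X + Z\right) \left(X + \frac{1}{4} \cdot 4 \cdot 5\right) = \left(X + Z\right) \left(X + 5\right) = \left(X + Z\right) \left(5 + X\right) = \left(5 + X\right) \left(X + Z\right)$)
$- 34 \left(c{\left(8,0 \right)} + 6 \left(-2\right)\right) = - 34 \left(\left(0^{2} + 5 \cdot 0 + 5 \cdot 8 + 0 \cdot 8\right) + 6 \left(-2\right)\right) = - 34 \left(\left(0 + 0 + 40 + 0\right) - 12\right) = - 34 \left(40 - 12\right) = \left(-34\right) 28 = -952$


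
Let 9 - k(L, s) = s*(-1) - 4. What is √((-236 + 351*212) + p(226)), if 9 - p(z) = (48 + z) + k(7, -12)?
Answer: √73910 ≈ 271.86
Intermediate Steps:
k(L, s) = 13 + s (k(L, s) = 9 - (s*(-1) - 4) = 9 - (-s - 4) = 9 - (-4 - s) = 9 + (4 + s) = 13 + s)
p(z) = -40 - z (p(z) = 9 - ((48 + z) + (13 - 12)) = 9 - ((48 + z) + 1) = 9 - (49 + z) = 9 + (-49 - z) = -40 - z)
√((-236 + 351*212) + p(226)) = √((-236 + 351*212) + (-40 - 1*226)) = √((-236 + 74412) + (-40 - 226)) = √(74176 - 266) = √73910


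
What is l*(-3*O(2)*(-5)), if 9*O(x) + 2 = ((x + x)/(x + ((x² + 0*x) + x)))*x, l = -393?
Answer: 655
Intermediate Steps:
O(x) = -2/9 + 2*x²/(9*(x² + 2*x)) (O(x) = -2/9 + (((x + x)/(x + ((x² + 0*x) + x)))*x)/9 = -2/9 + (((2*x)/(x + ((x² + 0) + x)))*x)/9 = -2/9 + (((2*x)/(x + (x² + x)))*x)/9 = -2/9 + (((2*x)/(x + (x + x²)))*x)/9 = -2/9 + (((2*x)/(x² + 2*x))*x)/9 = -2/9 + ((2*x/(x² + 2*x))*x)/9 = -2/9 + (2*x²/(x² + 2*x))/9 = -2/9 + 2*x²/(9*(x² + 2*x)))
l*(-3*O(2)*(-5)) = -393*(-(-12)/(18 + 9*2))*(-5) = -393*(-(-12)/(18 + 18))*(-5) = -393*(-(-12)/36)*(-5) = -393*(-3*(-⅑))*(-5) = -131*(-5) = -393*(-5/3) = 655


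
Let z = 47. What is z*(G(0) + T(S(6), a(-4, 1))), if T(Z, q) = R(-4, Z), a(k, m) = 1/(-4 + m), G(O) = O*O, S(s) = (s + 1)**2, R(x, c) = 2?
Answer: 94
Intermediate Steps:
S(s) = (1 + s)**2
G(O) = O**2
T(Z, q) = 2
z*(G(0) + T(S(6), a(-4, 1))) = 47*(0**2 + 2) = 47*(0 + 2) = 47*2 = 94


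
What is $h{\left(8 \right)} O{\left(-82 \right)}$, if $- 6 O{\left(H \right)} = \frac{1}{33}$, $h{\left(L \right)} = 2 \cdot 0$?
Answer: $0$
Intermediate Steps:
$h{\left(L \right)} = 0$
$O{\left(H \right)} = - \frac{1}{198}$ ($O{\left(H \right)} = - \frac{1}{6 \cdot 33} = \left(- \frac{1}{6}\right) \frac{1}{33} = - \frac{1}{198}$)
$h{\left(8 \right)} O{\left(-82 \right)} = 0 \left(- \frac{1}{198}\right) = 0$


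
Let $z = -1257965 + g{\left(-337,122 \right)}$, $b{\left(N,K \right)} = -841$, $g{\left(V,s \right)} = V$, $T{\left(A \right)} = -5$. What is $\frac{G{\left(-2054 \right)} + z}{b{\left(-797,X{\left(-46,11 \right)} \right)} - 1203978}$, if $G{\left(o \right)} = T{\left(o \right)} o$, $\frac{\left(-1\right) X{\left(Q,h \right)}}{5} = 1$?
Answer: $\frac{1248032}{1204819} \approx 1.0359$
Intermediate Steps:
$X{\left(Q,h \right)} = -5$ ($X{\left(Q,h \right)} = \left(-5\right) 1 = -5$)
$z = -1258302$ ($z = -1257965 - 337 = -1258302$)
$G{\left(o \right)} = - 5 o$
$\frac{G{\left(-2054 \right)} + z}{b{\left(-797,X{\left(-46,11 \right)} \right)} - 1203978} = \frac{\left(-5\right) \left(-2054\right) - 1258302}{-841 - 1203978} = \frac{10270 - 1258302}{-1204819} = \left(-1248032\right) \left(- \frac{1}{1204819}\right) = \frac{1248032}{1204819}$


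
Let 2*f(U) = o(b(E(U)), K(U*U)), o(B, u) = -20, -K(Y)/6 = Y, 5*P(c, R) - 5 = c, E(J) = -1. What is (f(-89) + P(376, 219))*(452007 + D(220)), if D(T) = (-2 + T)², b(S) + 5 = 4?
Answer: 165344761/5 ≈ 3.3069e+7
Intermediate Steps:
b(S) = -1 (b(S) = -5 + 4 = -1)
P(c, R) = 1 + c/5
K(Y) = -6*Y
f(U) = -10 (f(U) = (½)*(-20) = -10)
(f(-89) + P(376, 219))*(452007 + D(220)) = (-10 + (1 + (⅕)*376))*(452007 + (-2 + 220)²) = (-10 + (1 + 376/5))*(452007 + 218²) = (-10 + 381/5)*(452007 + 47524) = (331/5)*499531 = 165344761/5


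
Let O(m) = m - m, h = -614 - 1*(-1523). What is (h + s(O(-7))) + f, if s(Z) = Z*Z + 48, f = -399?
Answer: 558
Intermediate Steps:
h = 909 (h = -614 + 1523 = 909)
O(m) = 0
s(Z) = 48 + Z² (s(Z) = Z² + 48 = 48 + Z²)
(h + s(O(-7))) + f = (909 + (48 + 0²)) - 399 = (909 + (48 + 0)) - 399 = (909 + 48) - 399 = 957 - 399 = 558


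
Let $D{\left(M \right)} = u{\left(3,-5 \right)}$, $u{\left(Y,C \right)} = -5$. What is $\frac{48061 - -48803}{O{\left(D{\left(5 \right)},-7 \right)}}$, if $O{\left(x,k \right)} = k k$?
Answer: $\frac{96864}{49} \approx 1976.8$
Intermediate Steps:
$D{\left(M \right)} = -5$
$O{\left(x,k \right)} = k^{2}$
$\frac{48061 - -48803}{O{\left(D{\left(5 \right)},-7 \right)}} = \frac{48061 - -48803}{\left(-7\right)^{2}} = \frac{48061 + 48803}{49} = 96864 \cdot \frac{1}{49} = \frac{96864}{49}$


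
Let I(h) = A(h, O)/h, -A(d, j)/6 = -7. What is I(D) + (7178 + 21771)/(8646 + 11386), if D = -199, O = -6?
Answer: 4919507/3986368 ≈ 1.2341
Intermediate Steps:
A(d, j) = 42 (A(d, j) = -6*(-7) = 42)
I(h) = 42/h
I(D) + (7178 + 21771)/(8646 + 11386) = 42/(-199) + (7178 + 21771)/(8646 + 11386) = 42*(-1/199) + 28949/20032 = -42/199 + 28949*(1/20032) = -42/199 + 28949/20032 = 4919507/3986368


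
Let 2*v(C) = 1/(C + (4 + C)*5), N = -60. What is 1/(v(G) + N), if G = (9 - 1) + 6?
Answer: -208/12479 ≈ -0.016668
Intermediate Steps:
G = 14 (G = 8 + 6 = 14)
v(C) = 1/(2*(20 + 6*C)) (v(C) = 1/(2*(C + (4 + C)*5)) = 1/(2*(C + (20 + 5*C))) = 1/(2*(20 + 6*C)))
1/(v(G) + N) = 1/(1/(4*(10 + 3*14)) - 60) = 1/(1/(4*(10 + 42)) - 60) = 1/((¼)/52 - 60) = 1/((¼)*(1/52) - 60) = 1/(1/208 - 60) = 1/(-12479/208) = -208/12479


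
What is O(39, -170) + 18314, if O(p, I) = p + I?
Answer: 18183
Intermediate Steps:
O(p, I) = I + p
O(39, -170) + 18314 = (-170 + 39) + 18314 = -131 + 18314 = 18183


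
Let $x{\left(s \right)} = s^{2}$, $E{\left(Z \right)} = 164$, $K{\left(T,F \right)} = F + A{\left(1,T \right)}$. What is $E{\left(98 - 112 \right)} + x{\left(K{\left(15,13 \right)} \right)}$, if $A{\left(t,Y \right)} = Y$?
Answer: $948$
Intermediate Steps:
$K{\left(T,F \right)} = F + T$
$E{\left(98 - 112 \right)} + x{\left(K{\left(15,13 \right)} \right)} = 164 + \left(13 + 15\right)^{2} = 164 + 28^{2} = 164 + 784 = 948$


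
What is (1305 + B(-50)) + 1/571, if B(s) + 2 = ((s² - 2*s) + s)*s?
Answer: -72058486/571 ≈ -1.2620e+5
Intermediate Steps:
B(s) = -2 + s*(s² - s) (B(s) = -2 + ((s² - 2*s) + s)*s = -2 + (s² - s)*s = -2 + s*(s² - s))
(1305 + B(-50)) + 1/571 = (1305 + (-2 + (-50)³ - 1*(-50)²)) + 1/571 = (1305 + (-2 - 125000 - 1*2500)) + 1/571 = (1305 + (-2 - 125000 - 2500)) + 1/571 = (1305 - 127502) + 1/571 = -126197 + 1/571 = -72058486/571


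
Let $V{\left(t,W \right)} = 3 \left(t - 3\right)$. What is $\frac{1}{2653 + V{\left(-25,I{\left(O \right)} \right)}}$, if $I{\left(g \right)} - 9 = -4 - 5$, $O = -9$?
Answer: $\frac{1}{2569} \approx 0.00038926$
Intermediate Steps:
$I{\left(g \right)} = 0$ ($I{\left(g \right)} = 9 - 9 = 0$)
$V{\left(t,W \right)} = -9 + 3 t$ ($V{\left(t,W \right)} = 3 \left(-3 + t\right) = -9 + 3 t$)
$\frac{1}{2653 + V{\left(-25,I{\left(O \right)} \right)}} = \frac{1}{2653 + \left(-9 + 3 \left(-25\right)\right)} = \frac{1}{2653 - 84} = \frac{1}{2569}$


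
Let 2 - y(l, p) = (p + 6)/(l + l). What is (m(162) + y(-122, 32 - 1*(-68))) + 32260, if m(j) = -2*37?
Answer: 3926989/122 ≈ 32188.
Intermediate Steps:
m(j) = -74
y(l, p) = 2 - (6 + p)/(2*l) (y(l, p) = 2 - (p + 6)/(l + l) = 2 - (6 + p)/(2*l))
(m(162) + y(-122, 32 - 1*(-68))) + 32260 = (-74 + (1/2)*(-6 - (32 - 1*(-68)) + 4*(-122))/(-122)) + 32260 = (-74 + (1/2)*(-1/122)*(-6 - (32 + 68) - 488)) + 32260 = (-74 + (1/2)*(-1/122)*(-6 - 1*100 - 488)) + 32260 = (-74 + (1/2)*(-1/122)*(-6 - 100 - 488)) + 32260 = (-74 + (1/2)*(-1/122)*(-594)) + 32260 = (-74 + 297/122) + 32260 = -8731/122 + 32260 = 3926989/122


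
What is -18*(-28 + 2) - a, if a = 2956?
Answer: -2488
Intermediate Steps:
-18*(-28 + 2) - a = -18*(-28 + 2) - 1*2956 = -18*(-26) - 2956 = 468 - 2956 = -2488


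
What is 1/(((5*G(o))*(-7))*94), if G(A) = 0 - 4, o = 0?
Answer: 1/13160 ≈ 7.5988e-5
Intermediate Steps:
G(A) = -4
1/(((5*G(o))*(-7))*94) = 1/(((5*(-4))*(-7))*94) = 1/(-20*(-7)*94) = 1/(140*94) = 1/13160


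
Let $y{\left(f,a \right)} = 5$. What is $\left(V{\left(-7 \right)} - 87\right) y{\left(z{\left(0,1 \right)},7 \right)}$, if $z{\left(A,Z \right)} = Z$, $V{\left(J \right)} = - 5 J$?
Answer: $-260$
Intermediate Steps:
$\left(V{\left(-7 \right)} - 87\right) y{\left(z{\left(0,1 \right)},7 \right)} = \left(\left(-5\right) \left(-7\right) - 87\right) 5 = \left(35 - 87\right) 5 = \left(-52\right) 5 = -260$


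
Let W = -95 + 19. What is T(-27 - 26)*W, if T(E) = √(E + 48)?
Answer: -76*I*√5 ≈ -169.94*I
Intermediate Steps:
T(E) = √(48 + E)
W = -76
T(-27 - 26)*W = √(48 + (-27 - 26))*(-76) = √(48 - 53)*(-76) = √(-5)*(-76) = (I*√5)*(-76) = -76*I*√5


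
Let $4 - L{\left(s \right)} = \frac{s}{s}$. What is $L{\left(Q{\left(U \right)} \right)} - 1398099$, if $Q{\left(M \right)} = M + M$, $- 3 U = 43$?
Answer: $-1398096$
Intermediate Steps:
$U = - \frac{43}{3}$ ($U = \left(- \frac{1}{3}\right) 43 = - \frac{43}{3} \approx -14.333$)
$Q{\left(M \right)} = 2 M$
$L{\left(s \right)} = 3$ ($L{\left(s \right)} = 4 - \frac{s}{s} = 4 - 1 = 3$)
$L{\left(Q{\left(U \right)} \right)} - 1398099 = 3 - 1398099 = -1398096$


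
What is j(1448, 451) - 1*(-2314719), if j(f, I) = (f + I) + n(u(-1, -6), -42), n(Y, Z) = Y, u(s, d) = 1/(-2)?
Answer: 4633235/2 ≈ 2.3166e+6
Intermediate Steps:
u(s, d) = -½
j(f, I) = -½ + I + f (j(f, I) = (f + I) - ½ = (I + f) - ½ = -½ + I + f)
j(1448, 451) - 1*(-2314719) = (-½ + 451 + 1448) - 1*(-2314719) = 3797/2 + 2314719 = 4633235/2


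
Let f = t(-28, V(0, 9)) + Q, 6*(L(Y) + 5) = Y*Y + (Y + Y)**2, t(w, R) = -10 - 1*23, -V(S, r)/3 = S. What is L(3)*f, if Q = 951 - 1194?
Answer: -690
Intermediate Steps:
V(S, r) = -3*S
t(w, R) = -33 (t(w, R) = -10 - 23 = -33)
Q = -243
L(Y) = -5 + 5*Y**2/6 (L(Y) = -5 + (Y*Y + (Y + Y)**2)/6 = -5 + (Y**2 + (2*Y)**2)/6 = -5 + (Y**2 + 4*Y**2)/6 = -5 + (5*Y**2)/6 = -5 + 5*Y**2/6)
f = -276 (f = -33 - 243 = -276)
L(3)*f = (-5 + (5/6)*3**2)*(-276) = (-5 + (5/6)*9)*(-276) = (-5 + 15/2)*(-276) = (5/2)*(-276) = -690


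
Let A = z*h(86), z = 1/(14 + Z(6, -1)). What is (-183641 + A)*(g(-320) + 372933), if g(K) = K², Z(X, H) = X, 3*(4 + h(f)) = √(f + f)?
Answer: -436453612598/5 + 475333*√43/30 ≈ -8.7291e+10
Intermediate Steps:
h(f) = -4 + √2*√f/3 (h(f) = -4 + √(f + f)/3 = -4 + √(2*f)/3 = -4 + (√2*√f)/3 = -4 + √2*√f/3)
z = 1/20 (z = 1/(14 + 6) = 1/20 ≈ 0.050000)
A = -⅕ + √43/30 (A = (-4 + √2*√86/3)/20 = (-4 + 2*√43/3)/20 = -⅕ + √43/30 ≈ 0.018581)
(-183641 + A)*(g(-320) + 372933) = (-183641 + (-⅕ + √43/30))*((-320)² + 372933) = (-918206/5 + √43/30)*(102400 + 372933) = (-918206/5 + √43/30)*475333 = -436453612598/5 + 475333*√43/30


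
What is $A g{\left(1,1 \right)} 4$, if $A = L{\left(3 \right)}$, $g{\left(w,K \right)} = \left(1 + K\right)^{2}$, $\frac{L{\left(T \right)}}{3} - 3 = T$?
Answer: $288$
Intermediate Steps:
$L{\left(T \right)} = 9 + 3 T$
$A = 18$ ($A = 9 + 3 \cdot 3 = 9 + 9 = 18$)
$A g{\left(1,1 \right)} 4 = 18 \left(1 + 1\right)^{2} \cdot 4 = 18 \cdot 2^{2} \cdot 4 = 18 \cdot 4 \cdot 4 = 72 \cdot 4 = 288$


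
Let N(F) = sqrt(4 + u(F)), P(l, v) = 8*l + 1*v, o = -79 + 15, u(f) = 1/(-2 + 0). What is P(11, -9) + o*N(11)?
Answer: 79 - 32*sqrt(14) ≈ -40.733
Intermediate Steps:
u(f) = -1/2 (u(f) = 1/(-2) = -1/2)
o = -64
P(l, v) = v + 8*l (P(l, v) = 8*l + v = v + 8*l)
N(F) = sqrt(14)/2 (N(F) = sqrt(4 - 1/2) = sqrt(7/2) = sqrt(14)/2)
P(11, -9) + o*N(11) = (-9 + 8*11) - 32*sqrt(14) = (-9 + 88) - 32*sqrt(14) = 79 - 32*sqrt(14)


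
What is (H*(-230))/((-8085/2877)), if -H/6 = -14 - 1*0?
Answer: 75624/11 ≈ 6874.9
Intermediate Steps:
H = 84 (H = -6*(-14 - 1*0) = -6*(-14 + 0) = -6*(-14) = 84)
(H*(-230))/((-8085/2877)) = (84*(-230))/((-8085/2877)) = -19320/((-8085*1/2877)) = -19320/(-385/137) = -19320*(-137/385) = 75624/11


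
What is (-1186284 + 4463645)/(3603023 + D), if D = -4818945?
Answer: -3277361/1215922 ≈ -2.6954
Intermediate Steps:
(-1186284 + 4463645)/(3603023 + D) = (-1186284 + 4463645)/(3603023 - 4818945) = 3277361/(-1215922) = 3277361*(-1/1215922) = -3277361/1215922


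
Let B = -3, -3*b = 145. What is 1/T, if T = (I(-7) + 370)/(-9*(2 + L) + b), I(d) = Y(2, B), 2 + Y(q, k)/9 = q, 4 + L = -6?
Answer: 71/1110 ≈ 0.063964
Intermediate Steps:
b = -145/3 (b = -1/3*145 = -145/3 ≈ -48.333)
L = -10 (L = -4 - 6 = -10)
Y(q, k) = -18 + 9*q
I(d) = 0 (I(d) = -18 + 9*2 = -18 + 18 = 0)
T = 1110/71 (T = (0 + 370)/(-9*(2 - 10) - 145/3) = 370/(-9*(-8) - 145/3) = 370/(72 - 145/3) = 370/(71/3) = 370*(3/71) = 1110/71 ≈ 15.634)
1/T = 1/(1110/71) = 71/1110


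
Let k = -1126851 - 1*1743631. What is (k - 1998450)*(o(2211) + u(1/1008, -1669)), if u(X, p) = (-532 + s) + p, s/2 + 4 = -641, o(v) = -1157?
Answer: 22630795936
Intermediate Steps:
s = -1290 (s = -8 + 2*(-641) = -8 - 1282 = -1290)
k = -2870482 (k = -1126851 - 1743631 = -2870482)
u(X, p) = -1822 + p (u(X, p) = (-532 - 1290) + p = -1822 + p)
(k - 1998450)*(o(2211) + u(1/1008, -1669)) = (-2870482 - 1998450)*(-1157 + (-1822 - 1669)) = -4868932*(-1157 - 3491) = -4868932*(-4648) = 22630795936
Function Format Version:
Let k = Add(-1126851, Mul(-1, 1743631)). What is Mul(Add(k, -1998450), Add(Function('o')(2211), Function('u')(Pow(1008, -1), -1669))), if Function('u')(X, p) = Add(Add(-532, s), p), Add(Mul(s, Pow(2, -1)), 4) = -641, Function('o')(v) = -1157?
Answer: 22630795936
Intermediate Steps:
s = -1290 (s = Add(-8, Mul(2, -641)) = Add(-8, -1282) = -1290)
k = -2870482 (k = Add(-1126851, -1743631) = -2870482)
Function('u')(X, p) = Add(-1822, p) (Function('u')(X, p) = Add(Add(-532, -1290), p) = Add(-1822, p))
Mul(Add(k, -1998450), Add(Function('o')(2211), Function('u')(Pow(1008, -1), -1669))) = Mul(Add(-2870482, -1998450), Add(-1157, Add(-1822, -1669))) = Mul(-4868932, Add(-1157, -3491)) = Mul(-4868932, -4648) = 22630795936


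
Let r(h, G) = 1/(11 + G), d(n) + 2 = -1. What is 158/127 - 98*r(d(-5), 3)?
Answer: -731/127 ≈ -5.7559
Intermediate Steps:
d(n) = -3 (d(n) = -2 - 1 = -3)
158/127 - 98*r(d(-5), 3) = 158/127 - 98/(11 + 3) = 158*(1/127) - 98/14 = 158/127 - 98*1/14 = 158/127 - 7 = -731/127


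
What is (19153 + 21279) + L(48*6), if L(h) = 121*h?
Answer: 75280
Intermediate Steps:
(19153 + 21279) + L(48*6) = (19153 + 21279) + 121*(48*6) = 40432 + 121*288 = 40432 + 34848 = 75280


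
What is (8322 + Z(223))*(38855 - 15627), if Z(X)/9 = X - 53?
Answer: 228842256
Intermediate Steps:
Z(X) = -477 + 9*X (Z(X) = 9*(X - 53) = 9*(-53 + X) = -477 + 9*X)
(8322 + Z(223))*(38855 - 15627) = (8322 + (-477 + 9*223))*(38855 - 15627) = (8322 + (-477 + 2007))*23228 = (8322 + 1530)*23228 = 9852*23228 = 228842256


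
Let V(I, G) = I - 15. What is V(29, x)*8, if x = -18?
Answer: 112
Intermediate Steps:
V(I, G) = -15 + I
V(29, x)*8 = (-15 + 29)*8 = 14*8 = 112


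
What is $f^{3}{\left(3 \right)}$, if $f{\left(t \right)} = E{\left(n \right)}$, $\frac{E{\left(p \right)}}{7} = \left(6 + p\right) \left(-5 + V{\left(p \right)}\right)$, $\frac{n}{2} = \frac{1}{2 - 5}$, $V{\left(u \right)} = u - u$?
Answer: $- \frac{175616000}{27} \approx -6.5043 \cdot 10^{6}$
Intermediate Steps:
$V{\left(u \right)} = 0$
$n = - \frac{2}{3}$ ($n = \frac{2}{2 - 5} = \frac{2}{-3} = 2 \left(- \frac{1}{3}\right) = - \frac{2}{3} \approx -0.66667$)
$E{\left(p \right)} = -210 - 35 p$ ($E{\left(p \right)} = 7 \left(6 + p\right) \left(-5 + 0\right) = 7 \left(6 + p\right) \left(-5\right) = 7 \left(-30 - 5 p\right) = -210 - 35 p$)
$f{\left(t \right)} = - \frac{560}{3}$ ($f{\left(t \right)} = -210 - - \frac{70}{3} = -210 + \frac{70}{3} = - \frac{560}{3}$)
$f^{3}{\left(3 \right)} = \left(- \frac{560}{3}\right)^{3} = - \frac{175616000}{27}$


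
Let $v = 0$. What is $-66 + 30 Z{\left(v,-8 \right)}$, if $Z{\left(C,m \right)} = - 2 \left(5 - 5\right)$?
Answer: $-66$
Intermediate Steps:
$Z{\left(C,m \right)} = 0$ ($Z{\left(C,m \right)} = \left(-2\right) 0 = 0$)
$-66 + 30 Z{\left(v,-8 \right)} = -66 + 30 \cdot 0 = -66 + 0 = -66$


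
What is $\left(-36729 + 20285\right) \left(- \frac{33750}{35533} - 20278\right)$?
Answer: $\frac{11849084718256}{35533} \approx 3.3347 \cdot 10^{8}$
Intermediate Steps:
$\left(-36729 + 20285\right) \left(- \frac{33750}{35533} - 20278\right) = - 16444 \left(\left(-33750\right) \frac{1}{35533} - 20278\right) = - 16444 \left(- \frac{33750}{35533} - 20278\right) = \left(-16444\right) \left(- \frac{720571924}{35533}\right) = \frac{11849084718256}{35533}$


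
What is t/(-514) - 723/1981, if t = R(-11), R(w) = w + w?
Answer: -164020/509117 ≈ -0.32217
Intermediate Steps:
R(w) = 2*w
t = -22 (t = 2*(-11) = -22)
t/(-514) - 723/1981 = -22/(-514) - 723/1981 = -22*(-1/514) - 723*1/1981 = 11/257 - 723/1981 = -164020/509117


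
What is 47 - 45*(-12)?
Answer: 587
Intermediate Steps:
47 - 45*(-12) = 47 + 540 = 587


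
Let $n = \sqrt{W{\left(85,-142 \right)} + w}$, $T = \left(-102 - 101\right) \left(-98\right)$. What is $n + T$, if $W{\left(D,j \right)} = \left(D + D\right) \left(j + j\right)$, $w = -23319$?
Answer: $19894 + i \sqrt{71599} \approx 19894.0 + 267.58 i$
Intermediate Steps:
$W{\left(D,j \right)} = 4 D j$ ($W{\left(D,j \right)} = 2 D 2 j = 4 D j$)
$T = 19894$ ($T = \left(-203\right) \left(-98\right) = 19894$)
$n = i \sqrt{71599}$ ($n = \sqrt{4 \cdot 85 \left(-142\right) - 23319} = \sqrt{-48280 - 23319} = \sqrt{-71599} = i \sqrt{71599} \approx 267.58 i$)
$n + T = i \sqrt{71599} + 19894 = 19894 + i \sqrt{71599}$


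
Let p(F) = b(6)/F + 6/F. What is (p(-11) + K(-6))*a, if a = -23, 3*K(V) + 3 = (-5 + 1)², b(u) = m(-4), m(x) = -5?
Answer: -3220/33 ≈ -97.576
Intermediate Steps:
b(u) = -5
K(V) = 13/3 (K(V) = -1 + (-5 + 1)²/3 = -1 + (⅓)*(-4)² = -1 + (⅓)*16 = -1 + 16/3 = 13/3)
p(F) = 1/F (p(F) = -5/F + 6/F = 1/F)
(p(-11) + K(-6))*a = (1/(-11) + 13/3)*(-23) = (-1/11 + 13/3)*(-23) = (140/33)*(-23) = -3220/33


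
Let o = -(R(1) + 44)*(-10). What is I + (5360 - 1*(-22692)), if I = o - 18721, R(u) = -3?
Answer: 9741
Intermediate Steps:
o = 410 (o = -(-3 + 44)*(-10) = -41*(-10) = -1*(-410) = 410)
I = -18311 (I = 410 - 18721 = -18311)
I + (5360 - 1*(-22692)) = -18311 + (5360 - 1*(-22692)) = -18311 + (5360 + 22692) = -18311 + 28052 = 9741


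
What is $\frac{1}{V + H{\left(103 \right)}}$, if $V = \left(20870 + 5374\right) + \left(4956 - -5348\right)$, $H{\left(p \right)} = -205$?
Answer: $\frac{1}{36343} \approx 2.7516 \cdot 10^{-5}$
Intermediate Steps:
$V = 36548$ ($V = 26244 + \left(4956 + 5348\right) = 26244 + 10304 = 36548$)
$\frac{1}{V + H{\left(103 \right)}} = \frac{1}{36548 - 205} = \frac{1}{36343}$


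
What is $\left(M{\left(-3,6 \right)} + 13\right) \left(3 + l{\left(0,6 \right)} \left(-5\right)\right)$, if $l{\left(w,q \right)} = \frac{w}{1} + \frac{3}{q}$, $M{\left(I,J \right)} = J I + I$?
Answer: $-4$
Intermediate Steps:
$M{\left(I,J \right)} = I + I J$ ($M{\left(I,J \right)} = I J + I = I + I J$)
$l{\left(w,q \right)} = w + \frac{3}{q}$ ($l{\left(w,q \right)} = w 1 + \frac{3}{q} = w + \frac{3}{q}$)
$\left(M{\left(-3,6 \right)} + 13\right) \left(3 + l{\left(0,6 \right)} \left(-5\right)\right) = \left(- 3 \left(1 + 6\right) + 13\right) \left(3 + \left(0 + \frac{3}{6}\right) \left(-5\right)\right) = \left(\left(-3\right) 7 + 13\right) \left(3 + \left(0 + 3 \cdot \frac{1}{6}\right) \left(-5\right)\right) = \left(-21 + 13\right) \left(3 + \left(0 + \frac{1}{2}\right) \left(-5\right)\right) = - 8 \left(3 + \frac{1}{2} \left(-5\right)\right) = - 8 \left(3 - \frac{5}{2}\right) = \left(-8\right) \frac{1}{2} = -4$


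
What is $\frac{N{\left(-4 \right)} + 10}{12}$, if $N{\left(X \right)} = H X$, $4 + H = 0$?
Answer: $\frac{13}{6} \approx 2.1667$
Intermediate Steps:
$H = -4$ ($H = -4 + 0 = -4$)
$N{\left(X \right)} = - 4 X$
$\frac{N{\left(-4 \right)} + 10}{12} = \frac{\left(-4\right) \left(-4\right) + 10}{12} = \frac{16 + 10}{12} = \frac{1}{12} \cdot 26 = \frac{13}{6}$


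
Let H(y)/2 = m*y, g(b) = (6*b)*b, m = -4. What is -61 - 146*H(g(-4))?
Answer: 112067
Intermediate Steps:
g(b) = 6*b**2
H(y) = -8*y (H(y) = 2*(-4*y) = -8*y)
-61 - 146*H(g(-4)) = -61 - (-1168)*6*(-4)**2 = -61 - (-1168)*6*16 = -61 - (-1168)*96 = -61 - 146*(-768) = -61 + 112128 = 112067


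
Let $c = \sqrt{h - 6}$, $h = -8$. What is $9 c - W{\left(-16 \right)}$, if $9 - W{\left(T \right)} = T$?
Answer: $-25 + 9 i \sqrt{14} \approx -25.0 + 33.675 i$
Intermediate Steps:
$W{\left(T \right)} = 9 - T$
$c = i \sqrt{14}$ ($c = \sqrt{-8 - 6} = \sqrt{-14} = i \sqrt{14} \approx 3.7417 i$)
$9 c - W{\left(-16 \right)} = 9 i \sqrt{14} - \left(9 - -16\right) = 9 i \sqrt{14} - \left(9 + 16\right) = 9 i \sqrt{14} - 25 = -25 + 9 i \sqrt{14}$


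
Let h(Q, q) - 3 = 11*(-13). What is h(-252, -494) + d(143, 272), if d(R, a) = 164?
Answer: 24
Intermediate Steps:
h(Q, q) = -140 (h(Q, q) = 3 + 11*(-13) = 3 - 143 = -140)
h(-252, -494) + d(143, 272) = -140 + 164 = 24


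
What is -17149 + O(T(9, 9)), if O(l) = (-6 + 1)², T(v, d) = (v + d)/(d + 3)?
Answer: -17124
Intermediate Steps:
T(v, d) = (d + v)/(3 + d)
O(l) = 25 (O(l) = (-5)² = 25)
-17149 + O(T(9, 9)) = -17149 + 25 = -17124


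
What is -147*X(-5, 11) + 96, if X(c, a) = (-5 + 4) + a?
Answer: -1374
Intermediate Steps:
X(c, a) = -1 + a
-147*X(-5, 11) + 96 = -147*(-1 + 11) + 96 = -147*10 + 96 = -1470 + 96 = -1374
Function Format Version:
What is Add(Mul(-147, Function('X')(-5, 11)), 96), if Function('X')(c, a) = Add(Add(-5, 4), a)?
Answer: -1374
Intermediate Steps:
Function('X')(c, a) = Add(-1, a)
Add(Mul(-147, Function('X')(-5, 11)), 96) = Add(Mul(-147, Add(-1, 11)), 96) = Add(Mul(-147, 10), 96) = Add(-1470, 96) = -1374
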